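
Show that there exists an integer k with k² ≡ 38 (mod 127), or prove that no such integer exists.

k = 66

Take k = 66. Then 66² = 4356 = 34·127 + 38, so 66² ≡ 38 (mod 127).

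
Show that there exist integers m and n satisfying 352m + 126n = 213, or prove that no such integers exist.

Any value of 352m + 126n is a multiple of gcd(352, 126) = 2.
However 213 leaves remainder 1 on division by 2.
Therefore 352m + 126n = 213 has no solution in integers.

No such integers exist.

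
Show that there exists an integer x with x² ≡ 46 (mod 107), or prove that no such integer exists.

107 is prime, so by Euler's criterion 46 is a square mod 107 iff 46^((107−1)/2) = 46^53 ≡ 1 (mod 107).
Squaring successively (mod 107): 46^2 = 2116 ≡ 83; 46^4 ≡ 83² = 6889 ≡ 41; 46^8 ≡ 41² = 1681 ≡ 76; 46^16 ≡ 76² = 5776 ≡ 105; 46^32 ≡ 105² = 11025 ≡ 4.
Since 53 = 32 + 16 + 4 + 1, 46^53 ≡ 4 · 105 · 41 · 46; multiplying out mod 107: 4·105 = 420 ≡ 99, then 99·41 = 4059 ≡ 100, then 100·46 = 4600 ≡ 106. Thus 46^53 ≡ 106 ≡ −1 (mod 107).
By Euler's criterion 46 is a quadratic non-residue mod 107: no x satisfies x² ≡ 46 (mod 107).

No, no such integer exists.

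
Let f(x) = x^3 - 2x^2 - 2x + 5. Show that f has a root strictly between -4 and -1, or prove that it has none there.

Yes, f has a root in the interval.

f(-4) = -83 and f(-1) = 4, which have opposite signs.
f is continuous everywhere (it is a polynomial), in particular on [-4, -1].
By the Intermediate Value Theorem f must vanish at some point of (-4, -1).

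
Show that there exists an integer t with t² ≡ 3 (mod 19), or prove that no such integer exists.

Since (19 − t)² ≡ t² (mod 19), it suffices to square t = 0, 1, …, 9: the residues are 0, 1, 4, 9, 16, 6, 17, 11, 7, 5.
So the quadratic residues mod 19 are {0, 1, 4, 5, 6, 7, 9, 11, 16, 17}, and 3 is not among them.
Hence no integer t has t² ≡ 3 (mod 19).

There is no such integer.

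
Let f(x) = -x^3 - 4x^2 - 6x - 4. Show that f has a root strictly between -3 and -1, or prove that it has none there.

f(-3) = 5 and f(-1) = -1, which have opposite signs.
Since f is a polynomial it is continuous on [-3, -1].
By the Intermediate Value Theorem, f takes the value 0 somewhere in the open interval.

Such a root exists.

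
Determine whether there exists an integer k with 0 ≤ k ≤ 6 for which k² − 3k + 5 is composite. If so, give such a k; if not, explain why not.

k = 5

At k = 5: 5² − 3·5 + 5 = 15 = 3·5, which is composite.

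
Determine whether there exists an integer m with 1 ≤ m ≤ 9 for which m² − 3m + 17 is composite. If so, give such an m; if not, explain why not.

m = 1

At m = 1: 1² − 3·1 + 17 = 15 = 3·5, which is composite.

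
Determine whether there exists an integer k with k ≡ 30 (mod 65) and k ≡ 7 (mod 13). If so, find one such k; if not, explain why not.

No, no such integer exists.

gcd(65, 13) = 13. If k ≡ 30 (mod 65) and k ≡ 7 (mod 13), then k ≡ 30 (mod 13) and k ≡ 7 (mod 13).
These are incompatible: 30 − 7 = 23 is not divisible by 13.
Therefore no such k exists.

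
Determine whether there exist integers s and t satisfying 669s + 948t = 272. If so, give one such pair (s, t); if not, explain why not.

Any value of 669s + 948t is a multiple of gcd(669, 948) = 3.
However 272 leaves remainder 2 on division by 3.
Hence no integers s, t satisfy the equation.

No such integers exist.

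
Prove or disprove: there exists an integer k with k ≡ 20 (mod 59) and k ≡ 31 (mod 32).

Since 59 and 32 share no common factor, CRT says the pair of congruences has a solution (unique mod 1888).
Any solution of the first congruence is k = 20 + 59t; substituting into the second, 59t ≡ 31 − 20 ≡ 11 (mod 32).
59 ≡ 27 (mod 32), so this reads 27t ≡ 11 (mod 32). Since 27·19 = 513 = 16·32 + 1, the inverse of 27 mod 32 is 19.
Therefore t ≡ 19·11 = 209 ≡ 17 (mod 32).
Taking t = 17 gives k = 20 + 59·17 = 1023.
Indeed 1023 ≡ 20 (mod 59) and 1023 ≡ 31 (mod 32).

k = 1023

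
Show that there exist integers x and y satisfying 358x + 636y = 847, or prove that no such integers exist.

gcd(358, 636) = 2, so every integer of the form 358x + 636y is a multiple of 2.
But 847 is not a multiple of 2 (it leaves remainder 1).
Therefore 358x + 636y = 847 has no solution in integers.

No, no such integers exist.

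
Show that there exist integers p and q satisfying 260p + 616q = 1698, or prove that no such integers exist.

gcd(260, 616) = 4, so every integer of the form 260p + 616q is a multiple of 4.
But 1698 is not a multiple of 4 (it leaves remainder 2).
Hence no integers p, q satisfy the equation.

There are no such integers.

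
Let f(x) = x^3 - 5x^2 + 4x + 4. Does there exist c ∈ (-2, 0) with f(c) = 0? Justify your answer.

Yes, f has a root in the interval.

f(-2) = -32 and f(0) = 4, which have opposite signs.
Since f is a polynomial it is continuous on [-2, 0].
So by the Intermediate Value Theorem there is a c strictly between -2 and 0 with f(c) = 0.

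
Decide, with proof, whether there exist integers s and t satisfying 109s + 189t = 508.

s = 22, t = -10

109 and 189 are coprime, so 109s + 189t ranges over all of ℤ.
Dividing repeatedly: 189 = 1·109 + 80, 109 = 1·80 + 29, 80 = 2·29 + 22, 29 = 1·22 + 7, 22 = 3·7 + 1, 7 = 7·1 + 0.
Unwinding: 1 = 22 − 3·7 = 22 − 3·(29 − 1·22) = −3·29 + 4·22 = −3·29 + 4·(80 − 2·29) = 4·80 − 11·29 = 4·80 − 11·(109 − 1·80) = −11·109 + 15·80 = −11·109 + 15·(189 − 1·109) = 15·189 − 26·109, i.e. 109·(-26) + 189·15 = 1.
Multiplying through by 508: s = (-26)·508 = -13208, t = 15·508 = 7620 is a solution.
Adding 70·189 to s and subtracting 70·109 from t gives the tidier solution (22, -10).
Check: 109·22 + 189·(-10) = 2398 − 1890 = 508. ✓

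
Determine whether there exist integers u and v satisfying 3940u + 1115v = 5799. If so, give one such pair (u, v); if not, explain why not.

Any value of 3940u + 1115v is a multiple of gcd(3940, 1115) = 5.
However 5799 leaves remainder 4 on division by 5.
So the equation is unsolvable over ℤ.

No, no such integers exist.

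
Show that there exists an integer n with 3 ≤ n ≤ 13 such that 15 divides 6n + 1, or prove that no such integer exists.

No, no such integer n in that range exists.

For n = 3, 4, …, 13 the values of 6n + 1 modulo 15 are 4, 10, 1, 7, 13, 4, 10, 1, 7, 13, 4 respectively.
None is 0, so 15 never divides 6n + 1 on this range.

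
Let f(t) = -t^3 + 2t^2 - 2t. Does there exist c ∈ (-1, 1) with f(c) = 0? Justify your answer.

f(-1) = 5 and f(1) = -1, which have opposite signs.
Since f is a polynomial it is continuous on [-1, 1].
By the Intermediate Value Theorem, f takes the value 0 somewhere in the open interval.

Yes, f has a root in the interval.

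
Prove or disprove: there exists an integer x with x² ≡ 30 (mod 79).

No, no such integer exists.

Apply Euler's criterion with the prime 79: 30 is a quadratic residue iff 30^39 ≡ 1 (mod 79), and a non-residue iff it is ≡ −1.
Squaring successively (mod 79): 30^2 = 900 ≡ 31; 30^4 ≡ 31² = 961 ≡ 13; 30^8 ≡ 13² = 169 ≡ 11; 30^16 ≡ 11² = 121 ≡ 42; 30^32 ≡ 42² = 1764 ≡ 26.
Since 39 = 32 + 4 + 2 + 1, 30^39 ≡ 26 · 13 · 31 · 30; multiplying out mod 79: 26·13 = 338 ≡ 22, then 22·31 = 682 ≡ 50, then 50·30 = 1500 ≡ 78. Thus 30^39 ≡ 78 ≡ −1 (mod 79).
The value −1 means 30 is a non-residue modulo 79, so x² ≡ 30 (mod 79) is impossible.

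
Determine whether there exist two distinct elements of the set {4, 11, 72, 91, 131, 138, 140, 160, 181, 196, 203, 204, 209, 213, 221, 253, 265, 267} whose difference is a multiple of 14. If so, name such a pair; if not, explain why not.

11 and 221 are such a pair.

11 mod 14 = 11 and 221 mod 14 = 11, so 221 − 11 = 210 = 15·14.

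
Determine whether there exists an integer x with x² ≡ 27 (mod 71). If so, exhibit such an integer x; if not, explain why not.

x = 58

Take x = 58. Then 58² = 3364 = 47·71 + 27, so 58² ≡ 27 (mod 71).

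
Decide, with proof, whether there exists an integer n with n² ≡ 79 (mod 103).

Take n = 64. Then 64² = 4096 = 39·103 + 79, so 64² ≡ 79 (mod 103).

n = 64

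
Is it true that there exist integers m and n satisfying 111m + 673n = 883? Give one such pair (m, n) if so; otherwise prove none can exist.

m = 493, n = -80

111 and 673 are coprime, so 111m + 673n ranges over all of ℤ.
Run the Euclidean algorithm on 673 and 111: 673 = 6·111 + 7, 111 = 15·7 + 6, 7 = 1·6 + 1, 6 = 6·1 + 0.
Working back up the chain: 1 = 7 − 1·6 = 7 − (111 − 15·7) = −111 + 16·7 = −111 + 16·(673 − 6·111) = 16·673 − 97·111. So 111·(-97) + 673·16 = 1.
Multiplying through by 883: m = (-97)·883 = -85651, n = 16·883 = 14128 is a solution.
Shifting by a multiple of (673, −111) keeps it a solution: m = -85651 + 128·673 = 493, n = 14128 − 128·111 = -80.
Check: 111·493 + 673·(-80) = 54723 − 53840 = 883. ✓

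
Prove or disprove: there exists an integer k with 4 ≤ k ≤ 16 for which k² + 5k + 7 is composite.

At k = 9: 9² + 5·9 + 7 = 133 = 7·19, which is composite.

k = 9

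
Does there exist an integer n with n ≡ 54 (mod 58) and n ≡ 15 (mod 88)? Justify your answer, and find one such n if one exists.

There is no such integer.

Both moduli are multiples of 2 = gcd(58, 88), so any solution would satisfy n ≡ 54 and n ≡ 15 modulo 2 simultaneously.
However 54 ≡ 0 and 15 ≡ 1 (mod 2), and 0 ≠ 1.
Therefore no such n exists.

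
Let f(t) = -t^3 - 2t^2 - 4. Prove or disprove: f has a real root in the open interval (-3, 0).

Yes, f has a root in the interval.

f(-3) = 5 and f(0) = -4, which have opposite signs.
As a polynomial, f is continuous on every closed interval.
By the Intermediate Value Theorem f must vanish at some point of (-3, 0).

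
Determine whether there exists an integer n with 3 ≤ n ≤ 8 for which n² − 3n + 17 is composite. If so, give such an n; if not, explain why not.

n = 8

At n = 8: 8² − 3·8 + 17 = 57 = 3·19, which is composite.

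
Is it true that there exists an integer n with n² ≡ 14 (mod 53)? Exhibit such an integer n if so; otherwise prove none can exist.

53 is prime, so by Euler's criterion 14 is a square mod 53 iff 14^((53−1)/2) = 14^26 ≡ 1 (mod 53).
Squaring successively (mod 53): 14^2 = 196 ≡ 37; 14^4 ≡ 37² = 1369 ≡ 44; 14^8 ≡ 44² = 1936 ≡ 28; 14^16 ≡ 28² = 784 ≡ 42.
Since 26 = 16 + 8 + 2, 14^26 ≡ 42 · 28 · 37; multiplying out mod 53: 42·28 = 1176 ≡ 10, then 10·37 = 370 ≡ 52. Thus 14^26 ≡ 52 ≡ −1 (mod 53).
By Euler's criterion 14 is a quadratic non-residue mod 53: no n satisfies n² ≡ 14 (mod 53).

No, no such integer exists.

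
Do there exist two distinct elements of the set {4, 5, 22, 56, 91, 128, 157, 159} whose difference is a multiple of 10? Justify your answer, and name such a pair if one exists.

Residues mod 10: 4↦4, 5↦5, 22↦2, 56↦6, 91↦1, 128↦8, 157↦7, 159↦9.
These 8 residues are pairwise different, hence no difference of two elements is divisible by 10.

No, no such pair exists.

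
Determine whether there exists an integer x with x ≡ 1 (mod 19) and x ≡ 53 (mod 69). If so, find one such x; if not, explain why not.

gcd(19, 69) = 1, so the Chinese Remainder Theorem guarantees exactly one residue class mod 1311 satisfying both.
Any solution of the first congruence is x = 1 + 19t; substituting into the second, 19t ≡ 53 − 1 ≡ 52 (mod 69).
Invert 19 mod 69 by the Euclidean algorithm: 69 = 3·19 + 12, 19 = 1·12 + 7, 12 = 1·7 + 5, 7 = 1·5 + 2, 5 = 2·2 + 1, 2 = 2·1 + 0; back-substituting, 1 = 5 − 2·2 = 5 − 2·(7 − 1·5) = −2·7 + 3·5 = −2·7 + 3·(12 − 1·7) = 3·12 − 5·7 = 3·12 − 5·(19 − 1·12) = −5·19 + 8·12 = −5·19 + 8·(69 − 3·19) = 8·69 − 29·19. Hence 19·(-29) ≡ 1, so 19⁻¹ ≡ -29 ≡ 40 (mod 69).
Therefore t ≡ 40·52 = 2080 ≡ 10 (mod 69).
Taking t = 10 gives x = 1 + 19·10 = 191.
Check: 191 mod 19 = 1, 191 mod 69 = 53. ✓

x = 191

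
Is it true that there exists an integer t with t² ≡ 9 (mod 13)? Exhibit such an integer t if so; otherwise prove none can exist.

t = 10

Take t = 10. Then 10² = 100 = 7·13 + 9, so 10² ≡ 9 (mod 13).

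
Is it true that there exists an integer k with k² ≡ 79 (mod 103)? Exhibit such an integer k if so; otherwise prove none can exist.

k = 64 works: 64² = 4096, and 4096 − 79 = 4017 = 39·103.

k = 64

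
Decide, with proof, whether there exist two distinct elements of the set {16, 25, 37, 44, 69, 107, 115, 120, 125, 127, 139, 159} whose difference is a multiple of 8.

16 mod 8 = 0 and 120 mod 8 = 0, so 120 − 16 = 104 = 13·8.

16 and 120 are such a pair.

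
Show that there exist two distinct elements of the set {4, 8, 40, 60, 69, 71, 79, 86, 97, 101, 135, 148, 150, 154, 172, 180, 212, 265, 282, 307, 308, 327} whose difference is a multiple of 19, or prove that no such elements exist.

4 mod 19 = 4 and 308 mod 19 = 4, so 308 − 4 = 304 = 16·19.

The pair (4, 308) works.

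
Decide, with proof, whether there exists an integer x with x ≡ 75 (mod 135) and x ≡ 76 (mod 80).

Reduce both congruences modulo 5, which divides 135 and 80: they say x ≡ 75 (mod 5) and x ≡ 76 (mod 5).
But 75 mod 5 = 0 while 76 mod 5 = 1, a contradiction.
Therefore no such x exists.

No such integer exists.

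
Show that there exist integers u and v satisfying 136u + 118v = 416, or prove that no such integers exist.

u = 10, v = -8

Every value of 136u + 118v is a multiple of gcd(136, 118) = 2; since 2 ∣ 416, solutions exist.
Dividing through by 2 reduces the equation to 68u + 59v = 208.
Dividing repeatedly: 68 = 1·59 + 9, 59 = 6·9 + 5, 9 = 1·5 + 4, 5 = 1·4 + 1, 4 = 4·1 + 0.
Back-substituting, 1 = 5 − 1·4 = 5 − (9 − 1·5) = −9 + 2·5 = −9 + 2·(59 − 6·9) = 2·59 − 13·9 = 2·59 − 13·(68 − 1·59) = −13·68 + 15·59; that is, 68·(-13) + 59·15 = 1.
Multiplying through by 208: u = (-13)·208 = -2704, v = 15·208 = 3120 is a solution.
Shifting by a multiple of (59, −68) keeps it a solution: u = -2704 + 46·59 = 10, v = 3120 − 46·68 = -8.
Indeed 136·10 + 118·(-8) = 1360 − 944 = 416.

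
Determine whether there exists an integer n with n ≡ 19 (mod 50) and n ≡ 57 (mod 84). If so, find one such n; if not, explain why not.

Here gcd(50, 84) = 2, and both 19 and 57 leave remainder 1 mod 2, so the system is consistent.
Write n = 19 + 50t. Then 50t ≡ 57 − 19 ≡ 38 (mod 84); dividing through by 2 gives 25t ≡ 19 (mod 42).
To invert 25 modulo 42: 42 = 1·25 + 17, 25 = 1·17 + 8, 17 = 2·8 + 1, 8 = 8·1 + 0, and unwinding, 1 = 17 − 2·8 = 17 − 2·(25 − 1·17) = −2·25 + 3·17 = −2·25 + 3·(42 − 1·25) = 3·42 − 5·25. Thus 25⁻¹ ≡ -5 ≡ 37 (mod 42).
Multiplying by 37: t ≡ 37·19 = 703 ≡ 31 (mod 42).
Then n = 19 + 50·31 = 1569.
Indeed 1569 ≡ 19 (mod 50) and 1569 ≡ 57 (mod 84).

n = 1569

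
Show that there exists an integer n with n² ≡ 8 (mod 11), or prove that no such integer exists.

No, no such integer exists.

Squares mod 11 repeat after n = 5 (as (−n)² = n²); for n = 0..5 they are 0, 1, 4, 9, 5, 3.
So the quadratic residues mod 11 are {0, 1, 3, 4, 5, 9}, and 8 is not among them.
Therefore n² ≡ 8 (mod 11) has no solution.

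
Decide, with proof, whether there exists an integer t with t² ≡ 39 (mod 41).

t = 30 works: 30² = 900, and 900 − 39 = 861 = 21·41.

t = 30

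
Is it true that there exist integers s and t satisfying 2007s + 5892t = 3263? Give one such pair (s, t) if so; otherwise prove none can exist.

Both 2007 and 5892 are divisible by gcd(2007, 5892) = 3, hence so is any combination 2007s + 5892t.
But 3263 = 3·1087 + 2, so 3 ∤ 3263.
So the equation is unsolvable over ℤ.

There are no such integers.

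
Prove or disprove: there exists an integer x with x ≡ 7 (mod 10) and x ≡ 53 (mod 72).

gcd(10, 72) = 2. A simultaneous solution exists iff 7 ≡ 53 (mod 2); here 7 mod 2 = 1 = 53 mod 2, so it does.
Put x = 7 + 10t, so we need 10t ≡ 46 (mod 72), equivalently (divide by 2) 5t ≡ 23 (mod 36).
Note 5·29 = 145 ≡ 1 (mod 36) (as 145 − 1 = 4·36), so 5⁻¹ ≡ 29.
Multiplying by 29: t ≡ 29·23 = 667 ≡ 19 (mod 36).
Then x = 7 + 10·19 = 197.
Indeed 197 ≡ 7 (mod 10) and 197 ≡ 53 (mod 72).

x = 197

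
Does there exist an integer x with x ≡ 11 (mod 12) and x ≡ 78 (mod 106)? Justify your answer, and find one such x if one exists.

Reduce both congruences modulo 2, which divides 12 and 106: they say x ≡ 11 (mod 2) and x ≡ 78 (mod 2).
These are incompatible: 11 − 78 = -67 is not divisible by 2.
Therefore no such x exists.

No such integer exists.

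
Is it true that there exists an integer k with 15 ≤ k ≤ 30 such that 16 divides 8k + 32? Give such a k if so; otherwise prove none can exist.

At k = 16 we get 8·16 + 32 = 160, and 160 = 16·10.

k = 16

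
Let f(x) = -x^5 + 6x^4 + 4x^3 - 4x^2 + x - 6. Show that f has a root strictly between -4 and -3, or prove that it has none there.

No.

f(-4) = 2230 and f(-3) = 576, both positive, so a sign-change argument is unavailable; we show f keeps this sign on the whole interval.
Substitute x = -3 − u, where 0 < u < 1 on the interval. Expanding, f(-3 − u) = u^5 + 21u^4 + 158u^3 + 554u^2 + 920u + 576.
The nonzero coefficients here are all positive, so for u > 0 every term is positive (or zero), and the constant term 576 is strictly positive.
Therefore f(x) > 0 throughout (-4, -3), and f has no zero there.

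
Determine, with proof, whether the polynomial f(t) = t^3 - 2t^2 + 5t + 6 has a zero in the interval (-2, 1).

Such a root exists.

f(-2) = -20 and f(1) = 10, which have opposite signs.
f is continuous everywhere (it is a polynomial), in particular on [-2, 1].
By the Intermediate Value Theorem f must vanish at some point of (-2, 1).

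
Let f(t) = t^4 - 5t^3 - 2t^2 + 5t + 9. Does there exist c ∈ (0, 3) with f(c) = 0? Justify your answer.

Yes, such a c exists.

f(0) = 9 and f(3) = -48, which have opposite signs.
Since f is a polynomial it is continuous on [0, 3].
By the Intermediate Value Theorem f must vanish at some point of (0, 3).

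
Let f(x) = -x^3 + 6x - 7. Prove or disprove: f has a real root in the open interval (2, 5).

The endpoint values f(2) = -3 and f(5) = -102 are both negative. Claim: f(x) < 0 for every x in (2, 5).
Shift to the endpoint 2: with x = 2 + u (0 < u < 3), one computes f(2 + u) = -u^3 - 6u^2 - 6u - 3.
All 4 nonzero coefficients of this polynomial in u are negative; hence for u > 0 the value is a sum of negative terms (the constant -3 among them).
So f is strictly negative on (2, 5); no root exists in the interval.

f has no root in that interval.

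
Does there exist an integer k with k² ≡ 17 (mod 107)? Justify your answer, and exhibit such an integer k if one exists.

107 is prime, so by Euler's criterion 17 is a square mod 107 iff 17^((107−1)/2) = 17^53 ≡ 1 (mod 107).
Repeated squaring mod 107: 17^2 = 289 ≡ 75; 17^4 ≡ 75² = 5625 ≡ 61; 17^8 ≡ 61² = 3721 ≡ 83; 17^16 ≡ 83² = 6889 ≡ 41; 17^32 ≡ 41² = 1681 ≡ 76.
Since 53 = 32 + 16 + 4 + 1, 17^53 ≡ 76 · 41 · 61 · 17; multiplying out mod 107: 76·41 = 3116 ≡ 13, then 13·61 = 793 ≡ 44, then 44·17 = 748 ≡ 106. Thus 17^53 ≡ 106 ≡ −1 (mod 107).
The value −1 means 17 is a non-residue modulo 107, so k² ≡ 17 (mod 107) is impossible.

No, no such integer exists.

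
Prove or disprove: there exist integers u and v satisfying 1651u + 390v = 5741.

No, no such integers exist.

Both 1651 and 390 are divisible by gcd(1651, 390) = 13, hence so is any combination 1651u + 390v.
However 5741 leaves remainder 8 on division by 13.
Therefore 1651u + 390v = 5741 has no solution in integers.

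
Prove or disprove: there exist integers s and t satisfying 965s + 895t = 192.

No such integers exist.

Any value of 965s + 895t is a multiple of gcd(965, 895) = 5.
But 192 = 5·38 + 2, so 5 ∤ 192.
So the equation is unsolvable over ℤ.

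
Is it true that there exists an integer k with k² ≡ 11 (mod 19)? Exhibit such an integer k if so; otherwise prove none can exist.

Take k = 7. Then 7² = 49 = 2·19 + 11, so 7² ≡ 11 (mod 19).

k = 7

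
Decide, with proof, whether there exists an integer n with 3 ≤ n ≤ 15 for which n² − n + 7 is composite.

n = 14

At n = 14: 14² − 14 + 7 = 189 = 3·63, which is composite.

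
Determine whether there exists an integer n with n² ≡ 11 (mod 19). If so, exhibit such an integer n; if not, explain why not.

n = 12 works: 12² = 144, and 144 − 11 = 133 = 7·19.

n = 12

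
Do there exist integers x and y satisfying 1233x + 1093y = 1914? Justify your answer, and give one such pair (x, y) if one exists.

Since gcd(1233, 1093) = 1, every integer is an integer combination of 1233 and 1093.
Run the Euclidean algorithm on 1233 and 1093: 1233 = 1·1093 + 140, 1093 = 7·140 + 113, 140 = 1·113 + 27, 113 = 4·27 + 5, 27 = 5·5 + 2, 5 = 2·2 + 1, 2 = 2·1 + 0.
Back-substituting, 1 = 5 − 2·2 = 5 − 2·(27 − 5·5) = −2·27 + 11·5 = −2·27 + 11·(113 − 4·27) = 11·113 − 46·27 = 11·113 − 46·(140 − 1·113) = −46·140 + 57·113 = −46·140 + 57·(1093 − 7·140) = 57·1093 − 445·140 = 57·1093 − 445·(1233 − 1·1093) = −445·1233 + 502·1093; that is, 1233·(-445) + 1093·502 = 1.
Multiplying through by 1914: x = (-445)·1914 = -851730, y = 502·1914 = 960828 is a solution.
The general solution is x = -851730 + 1093k, y = 960828 − 1233k; taking k = 780 gives the smaller pair x = 810, y = -912.
Indeed 1233·810 + 1093·(-912) = 998730 − 996816 = 1914.

x = 810, y = -912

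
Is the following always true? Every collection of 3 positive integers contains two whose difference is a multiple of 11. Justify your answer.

Consider the 3 integers 3, 4, 5. They lie in distinct residue classes modulo 11, since 3 ≤ 11.
The differences between them range over 1, …, 2, none of which is divisible by 11.

No, the set {3, 4, 5} is a counterexample.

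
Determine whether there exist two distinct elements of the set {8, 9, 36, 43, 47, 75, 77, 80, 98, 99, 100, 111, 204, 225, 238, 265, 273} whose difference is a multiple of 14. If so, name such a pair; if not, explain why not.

Reduce each element mod 14: 8↦8, 9↦9, 36↦8, 43↦1, 47↦5, 75↦5, 77↦7, 80↦10, 98↦0, 99↦1, 100↦2, 111↦13, 204↦8, 225↦1, 238↦0, 265↦13, 273↦7. The residue 8 repeats (at 8 and 36), and 36 − 8 = 28 = 2·14.

Yes: 8 and 36.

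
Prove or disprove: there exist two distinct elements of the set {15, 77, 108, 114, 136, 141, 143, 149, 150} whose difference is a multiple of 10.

Residues mod 10: 15↦5, 77↦7, 108↦8, 114↦4, 136↦6, 141↦1, 143↦3, 149↦9, 150↦0.
These 9 residues are pairwise different, hence no difference of two elements is divisible by 10.

There is no such pair.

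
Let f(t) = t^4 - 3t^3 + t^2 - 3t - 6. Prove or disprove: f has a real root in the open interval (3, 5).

Yes, f has a root in the interval.

f(3) = -6 and f(5) = 254, which have opposite signs.
f is continuous everywhere (it is a polynomial), in particular on [3, 5].
By the Intermediate Value Theorem f must vanish at some point of (3, 5).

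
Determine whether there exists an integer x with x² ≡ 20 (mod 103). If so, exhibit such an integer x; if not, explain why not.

103 is prime, so by Euler's criterion 20 is a square mod 103 iff 20^((103−1)/2) = 20^51 ≡ 1 (mod 103).
Squaring successively (mod 103): 20^2 = 400 ≡ 91; 20^4 ≡ 91² = 8281 ≡ 41; 20^8 ≡ 41² = 1681 ≡ 33; 20^16 ≡ 33² = 1089 ≡ 59; 20^32 ≡ 59² = 3481 ≡ 82.
Since 51 = 32 + 16 + 2 + 1, 20^51 ≡ 82 · 59 · 91 · 20; multiplying out mod 103: 82·59 = 4838 ≡ 100, then 100·91 = 9100 ≡ 36, then 36·20 = 720 ≡ 102. Thus 20^51 ≡ 102 ≡ −1 (mod 103).
The value −1 means 20 is a non-residue modulo 103, so x² ≡ 20 (mod 103) is impossible.

There is no such integer.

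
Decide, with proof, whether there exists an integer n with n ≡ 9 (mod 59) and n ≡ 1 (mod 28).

The moduli 59 and 28 are coprime, so by the Chinese Remainder Theorem a unique solution modulo 1652 exists.
Write n = 9 + 59t and require 9 + 59t ≡ 1 (mod 28), i.e. 59t ≡ 20 (mod 28).
59 ≡ 3 (mod 28), so this reads 3t ≡ 20 (mod 28). To invert 3 modulo 28: 28 = 9·3 + 1, 3 = 3·1 + 0, and unwinding, 1 = 28 − 9·3. Thus 3⁻¹ ≡ -9 ≡ 19 (mod 28).
Therefore t ≡ 19·20 = 380 ≡ 16 (mod 28).
Taking t = 16 gives n = 9 + 59·16 = 953.
Check: 953 mod 59 = 9, 953 mod 28 = 1. ✓

n = 953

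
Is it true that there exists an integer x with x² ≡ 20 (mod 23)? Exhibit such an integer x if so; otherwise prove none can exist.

23 is prime, so by Euler's criterion 20 is a square mod 23 iff 20^((23−1)/2) = 20^11 ≡ 1 (mod 23).
Repeated squaring mod 23: 20^2 = 400 ≡ 9; 20^4 ≡ 9² = 81 ≡ 12; 20^8 ≡ 12² = 144 ≡ 6.
Since 11 = 8 + 2 + 1, 20^11 ≡ 6 · 9 · 20; multiplying out mod 23: 6·9 = 54 ≡ 8, then 8·20 = 160 ≡ 22. Thus 20^11 ≡ 22 ≡ −1 (mod 23).
By Euler's criterion 20 is a quadratic non-residue mod 23: no x satisfies x² ≡ 20 (mod 23).

No such integer exists.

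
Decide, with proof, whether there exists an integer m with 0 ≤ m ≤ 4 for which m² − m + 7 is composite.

m = 2

At m = 2: 2² − 2 + 7 = 9 = 3·3, which is composite.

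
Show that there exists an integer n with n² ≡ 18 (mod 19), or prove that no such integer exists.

No, no such integer exists.

Since (19 − n)² ≡ n² (mod 19), it suffices to square n = 0, 1, …, 9: the residues are 0, 1, 4, 9, 16, 6, 17, 11, 7, 5.
The set of squares mod 19 is therefore {0, 1, 4, 5, 6, 7, 9, 11, 16, 17}, which does not contain 18.
Therefore n² ≡ 18 (mod 19) has no solution.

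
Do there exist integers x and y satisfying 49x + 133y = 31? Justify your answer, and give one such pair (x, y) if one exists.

No, no such integers exist.

Any value of 49x + 133y is a multiple of gcd(49, 133) = 7.
But 31 is not a multiple of 7 (it leaves remainder 3).
So the equation is unsolvable over ℤ.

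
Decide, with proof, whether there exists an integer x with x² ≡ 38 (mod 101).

Apply Euler's criterion with the prime 101: 38 is a quadratic residue iff 38^50 ≡ 1 (mod 101), and a non-residue iff it is ≡ −1.
Squaring successively (mod 101): 38^2 = 1444 ≡ 30; 38^4 ≡ 30² = 900 ≡ 92; 38^8 ≡ 92² = 8464 ≡ 81; 38^16 ≡ 81² = 6561 ≡ 97; 38^32 ≡ 97² = 9409 ≡ 16.
Since 50 = 32 + 16 + 2, 38^50 ≡ 16 · 97 · 30; multiplying out mod 101: 16·97 = 1552 ≡ 37, then 37·30 = 1110 ≡ 100. Thus 38^50 ≡ 100 ≡ −1 (mod 101).
The value −1 means 38 is a non-residue modulo 101, so x² ≡ 38 (mod 101) is impossible.

No, no such integer exists.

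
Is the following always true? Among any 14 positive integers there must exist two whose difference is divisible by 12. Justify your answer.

Yes.

Each integer lies in one of the 12 residue classes modulo 12.
With 14 integers and only 12 classes, the pigeonhole principle forces two of them, say a and b, into the same class.
Then a ≡ b (mod 12), i.e. 12 ∣ (a − b).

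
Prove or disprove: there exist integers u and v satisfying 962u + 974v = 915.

Both 962 and 974 are divisible by gcd(962, 974) = 2, hence so is any combination 962u + 974v.
But 915 is not a multiple of 2 (it leaves remainder 1).
So the equation is unsolvable over ℤ.

There are no such integers.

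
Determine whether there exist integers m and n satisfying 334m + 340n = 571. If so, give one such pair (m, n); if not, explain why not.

There are no such integers.

Any value of 334m + 340n is a multiple of gcd(334, 340) = 2.
However 571 leaves remainder 1 on division by 2.
Therefore 334m + 340n = 571 has no solution in integers.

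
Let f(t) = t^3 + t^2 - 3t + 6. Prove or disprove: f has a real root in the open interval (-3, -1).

f(-3) = -3 and f(-1) = 9, which have opposite signs.
f is continuous everywhere (it is a polynomial), in particular on [-3, -1].
By the Intermediate Value Theorem f must vanish at some point of (-3, -1).

Such a root exists.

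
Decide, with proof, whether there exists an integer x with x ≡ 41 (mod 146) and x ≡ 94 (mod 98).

Reduce both congruences modulo 2, which divides 146 and 98: they say x ≡ 41 (mod 2) and x ≡ 94 (mod 2).
However 41 ≡ 1 and 94 ≡ 0 (mod 2), and 1 ≠ 0.
Therefore no such x exists.

No, no such integer exists.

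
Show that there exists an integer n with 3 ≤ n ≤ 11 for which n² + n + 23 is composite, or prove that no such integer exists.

At n = 6: 6² + 6 + 23 = 65 = 5·13, which is composite.

n = 6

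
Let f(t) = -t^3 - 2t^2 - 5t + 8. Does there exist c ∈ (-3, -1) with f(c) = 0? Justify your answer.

No.

f(-3) = 32 and f(-1) = 12, both positive.
The derivative f'(t) = -3t^2 - 4t - 5 is a quadratic with discriminant (-4)² − 4·(-3)·(-5) = -44 < 0; it never vanishes, so it is always negative (sign of the leading coefficient).
Hence f is strictly decreasing on ℝ, and in particular on [-3, -1]. A strictly monotone function with same-sign endpoint values stays positive on the whole interval, so f has no zero in (-3, -1).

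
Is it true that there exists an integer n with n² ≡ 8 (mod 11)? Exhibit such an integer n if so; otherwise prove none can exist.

Squares mod 11 repeat after n = 5 (as (−n)² = n²); for n = 0..5 they are 0, 1, 4, 9, 5, 3.
So the quadratic residues mod 11 are {0, 1, 3, 4, 5, 9}, and 8 is not among them.
Therefore n² ≡ 8 (mod 11) has no solution.

No, no such integer exists.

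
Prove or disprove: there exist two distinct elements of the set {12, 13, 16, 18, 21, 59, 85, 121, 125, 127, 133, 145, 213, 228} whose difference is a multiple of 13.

The pair (16, 133) works.

Reduce each element mod 13: 12↦12, 13↦0, 16↦3, 18↦5, 21↦8, 59↦7, 85↦7, 121↦4, 125↦8, 127↦10, 133↦3, 145↦2, 213↦5, 228↦7. The residue 3 repeats (at 16 and 133), and 133 − 16 = 117 = 9·13.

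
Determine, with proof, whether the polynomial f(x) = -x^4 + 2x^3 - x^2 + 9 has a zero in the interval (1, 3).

Yes, f has a root in the interval.

f(1) = 9 and f(3) = -27, which have opposite signs.
As a polynomial, f is continuous on every closed interval.
By the Intermediate Value Theorem, f takes the value 0 somewhere in the open interval.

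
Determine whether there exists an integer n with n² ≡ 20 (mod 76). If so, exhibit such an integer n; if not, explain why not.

n = 18 works: 18² = 324, and 324 − 20 = 304 = 4·76.

n = 18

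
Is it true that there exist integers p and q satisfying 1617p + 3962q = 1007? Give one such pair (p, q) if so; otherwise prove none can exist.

No such integers exist.

Both 1617 and 3962 are divisible by gcd(1617, 3962) = 7, hence so is any combination 1617p + 3962q.
But 1007 = 7·143 + 6, so 7 ∤ 1007.
So the equation is unsolvable over ℤ.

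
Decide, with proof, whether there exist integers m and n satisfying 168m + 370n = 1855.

No such integers exist.

Any value of 168m + 370n is a multiple of gcd(168, 370) = 2.
But 1855 is not a multiple of 2 (it leaves remainder 1).
Hence no integers m, n satisfy the equation.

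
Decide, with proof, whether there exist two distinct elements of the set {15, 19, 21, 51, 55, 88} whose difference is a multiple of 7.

No such pair exists.

Two integers differ by a multiple of 7 exactly when they have the same residue mod 7. The residues are 15↦1, 19↦5, 21↦0, 51↦2, 55↦6, 88↦4.
No residue repeats among the 6 elements, so no pair has difference ≡ 0 (mod 7).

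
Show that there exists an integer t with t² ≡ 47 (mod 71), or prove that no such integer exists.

No, no such integer exists.

Apply Euler's criterion with the prime 71: 47 is a quadratic residue iff 47^35 ≡ 1 (mod 71), and a non-residue iff it is ≡ −1.
Repeated squaring mod 71: 47^2 = 2209 ≡ 8; 47^4 ≡ 8² = 64 ≡ 64; 47^8 ≡ 64² = 4096 ≡ 49; 47^16 ≡ 49² = 2401 ≡ 58; 47^32 ≡ 58² = 3364 ≡ 27.
Since 35 = 32 + 2 + 1, 47^35 ≡ 27 · 8 · 47; multiplying out mod 71: 27·8 = 216 ≡ 3, then 3·47 = 141 ≡ 70. Thus 47^35 ≡ 70 ≡ −1 (mod 71).
The value −1 means 47 is a non-residue modulo 71, so t² ≡ 47 (mod 71) is impossible.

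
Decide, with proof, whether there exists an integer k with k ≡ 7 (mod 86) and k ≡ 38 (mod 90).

No, no such integer exists.

gcd(86, 90) = 2. If k ≡ 7 (mod 86) and k ≡ 38 (mod 90), then k ≡ 7 (mod 2) and k ≡ 38 (mod 2).
But 7 mod 2 = 1 while 38 mod 2 = 0, a contradiction.
Hence the system has no solution.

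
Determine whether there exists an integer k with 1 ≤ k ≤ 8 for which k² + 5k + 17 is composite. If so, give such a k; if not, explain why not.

k = 8

At k = 8: 8² + 5·8 + 17 = 121 = 11·11, which is composite.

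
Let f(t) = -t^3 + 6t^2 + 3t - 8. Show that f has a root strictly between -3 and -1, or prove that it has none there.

f(-3) = 64 and f(-1) = -4, which have opposite signs.
f is continuous everywhere (it is a polynomial), in particular on [-3, -1].
By the Intermediate Value Theorem, f takes the value 0 somewhere in the open interval.

Yes, f has a root in the interval.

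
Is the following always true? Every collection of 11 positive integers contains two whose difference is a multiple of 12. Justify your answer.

Try 11 consecutive integers, 8, 9, …, 18. Their remainders mod 12 are 8, 9, 10, 11, 0, 1, 2, 3, 4, 5, 6 — pairwise different, as any 11 ≤ 12 consecutive integers have distinct residues.
Any two of them differ by at most 10 < 12 and by at least 1, so no difference is a multiple of 12.

No; for instance {8, 9, 10, 11, 12, 13, 14, 15, 16, 17, 18} is a counterexample.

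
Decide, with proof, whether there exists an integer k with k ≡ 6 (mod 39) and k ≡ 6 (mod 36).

k = 6

Here gcd(39, 36) = 3, and both 6 and 6 leave remainder 0 mod 3, so the system is consistent.
In fact k = 6 itself already satisfies 6 mod 36 = 6.
Check: 6 mod 39 = 6, 6 mod 36 = 6. ✓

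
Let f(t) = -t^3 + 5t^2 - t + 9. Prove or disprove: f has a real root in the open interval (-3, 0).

The endpoint values f(-3) = 84 and f(0) = 9 are both positive. Claim: f(t) > 0 for every t in (-3, 0).
Shift to the endpoint 0: with t = −u (0 < u < 3), one computes f(−u) = u^3 + 5u^2 + u + 9.
All 4 nonzero coefficients of this polynomial in u are positive; hence for u > 0 the value is a sum of positive terms (the constant 9 among them).
Therefore f(t) > 0 throughout (-3, 0), and f has no zero there.

No.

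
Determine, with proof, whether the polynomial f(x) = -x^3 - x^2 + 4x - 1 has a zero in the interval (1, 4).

Yes, f has a root in the interval.

f(1) = 1 and f(4) = -65, which have opposite signs.
f is continuous everywhere (it is a polynomial), in particular on [1, 4].
By the Intermediate Value Theorem f must vanish at some point of (1, 4).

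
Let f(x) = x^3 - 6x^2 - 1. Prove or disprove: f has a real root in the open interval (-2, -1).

f(-2) = -33 and f(-1) = -8, both negative, so a sign-change argument is unavailable; we show f keeps this sign on the whole interval.
Substitute x = -1 − u, where 0 < u < 1 on the interval. Expanding, f(-1 − u) = -u^3 - 9u^2 - 15u - 8.
The nonzero coefficients here are all negative, so for u > 0 every term is negative (or zero), and the constant term -8 is strictly negative.
Therefore f(x) < 0 throughout (-2, -1), and f has no zero there.

f has no root in that interval.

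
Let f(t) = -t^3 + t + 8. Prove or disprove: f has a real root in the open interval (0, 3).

f(0) = 8 and f(3) = -16, which have opposite signs.
As a polynomial, f is continuous on every closed interval.
By the Intermediate Value Theorem f must vanish at some point of (0, 3).

Yes, f has a root in the interval.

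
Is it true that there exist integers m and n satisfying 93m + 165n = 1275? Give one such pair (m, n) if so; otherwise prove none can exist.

gcd(93, 165) = 3, and 3 divides 1275, so integer solutions exist.
Dividing through by 3 reduces the equation to 31m + 55n = 425.
Euclidean algorithm: 55 = 1·31 + 24, 31 = 1·24 + 7, 24 = 3·7 + 3, 7 = 2·3 + 1, 3 = 3·1 + 0.
Unwinding: 1 = 7 − 2·3 = 7 − 2·(24 − 3·7) = −2·24 + 7·7 = −2·24 + 7·(31 − 1·24) = 7·31 − 9·24 = 7·31 − 9·(55 − 1·31) = −9·55 + 16·31, i.e. 31·16 + 55·(-9) = 1.
Times 425: 31·6800 + 55·(-3825) = 425, so (6800, -3825) solves it.
Subtracting 123·55 from m and adding 123·31 to n gives the tidier solution (35, -12).
Indeed 93·35 + 165·(-12) = 3255 − 1980 = 1275.

m = 35, n = -12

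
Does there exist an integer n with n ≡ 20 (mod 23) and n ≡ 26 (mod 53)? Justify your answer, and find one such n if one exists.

gcd(23, 53) = 1, so the Chinese Remainder Theorem guarantees exactly one residue class mod 1219 satisfying both.
Write n = 20 + 23t and require 20 + 23t ≡ 26 (mod 53), i.e. 23t ≡ 6 (mod 53).
Note 23·30 = 690 ≡ 1 (mod 53) (as 690 − 1 = 13·53), so 23⁻¹ ≡ 30.
Multiplying by 30: t ≡ 30·6 = 180 ≡ 21 (mod 53).
Taking t = 21 gives n = 20 + 23·21 = 503.
Indeed 503 ≡ 20 (mod 23) and 503 ≡ 26 (mod 53).

n = 503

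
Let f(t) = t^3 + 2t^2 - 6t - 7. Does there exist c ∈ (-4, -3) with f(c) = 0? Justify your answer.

Yes, such a c exists.

f(-4) = -15 and f(-3) = 2, which have opposite signs.
f is continuous everywhere (it is a polynomial), in particular on [-4, -3].
By the Intermediate Value Theorem f must vanish at some point of (-4, -3).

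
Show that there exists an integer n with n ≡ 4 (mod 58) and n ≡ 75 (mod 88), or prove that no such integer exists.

Both moduli are multiples of 2 = gcd(58, 88), so any solution would satisfy n ≡ 4 and n ≡ 75 modulo 2 simultaneously.
These are incompatible: 4 − 75 = -71 is not divisible by 2.
Therefore no such n exists.

No, no such integer exists.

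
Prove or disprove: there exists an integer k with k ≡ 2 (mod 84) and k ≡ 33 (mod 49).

Both moduli are multiples of 7 = gcd(84, 49), so any solution would satisfy k ≡ 2 and k ≡ 33 modulo 7 simultaneously.
These are incompatible: 2 − 33 = -31 is not divisible by 7.
Hence the system has no solution.

No, no such integer exists.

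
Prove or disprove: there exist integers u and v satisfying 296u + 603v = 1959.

u = 192, v = -91

296 and 603 are coprime, so 296u + 603v ranges over all of ℤ.
Dividing repeatedly: 603 = 2·296 + 11, 296 = 26·11 + 10, 11 = 1·10 + 1, 10 = 10·1 + 0.
Back-substituting, 1 = 11 − 1·10 = 11 − (296 − 26·11) = −296 + 27·11 = −296 + 27·(603 − 2·296) = 27·603 − 55·296; that is, 296·(-55) + 603·27 = 1.
Multiplying through by 1959: u = (-55)·1959 = -107745, v = 27·1959 = 52893 is a solution.
Adding 179·603 to u and subtracting 179·296 from v gives the tidier solution (192, -91).
Indeed 296·192 + 603·(-91) = 56832 − 54873 = 1959.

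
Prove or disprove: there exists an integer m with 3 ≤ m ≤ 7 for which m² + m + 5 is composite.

At m = 4: 4² + 4 + 5 = 25 = 5·5, which is composite.

m = 4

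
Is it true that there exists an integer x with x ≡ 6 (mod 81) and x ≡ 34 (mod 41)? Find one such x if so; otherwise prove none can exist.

x = 1059

The moduli 81 and 41 are coprime, so by the Chinese Remainder Theorem a unique solution modulo 3321 exists.
Write x = 6 + 81t and require 6 + 81t ≡ 34 (mod 41), i.e. 81t ≡ 28 (mod 41).
81 ≡ 40 (mod 41), so this reads 40t ≡ 28 (mod 41). Since 40·40 = 1600 = 39·41 + 1, the inverse of 40 mod 41 is 40.
Multiplying by 40: t ≡ 40·28 = 1120 ≡ 13 (mod 41).
With t = 13: x = 6 + 81·13 = 1059.
Check: 1059 mod 81 = 6, 1059 mod 41 = 34. ✓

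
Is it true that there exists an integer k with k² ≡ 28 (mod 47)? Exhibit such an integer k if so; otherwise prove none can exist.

k = 13 works: 13² = 169, and 169 − 28 = 141 = 3·47.

k = 13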